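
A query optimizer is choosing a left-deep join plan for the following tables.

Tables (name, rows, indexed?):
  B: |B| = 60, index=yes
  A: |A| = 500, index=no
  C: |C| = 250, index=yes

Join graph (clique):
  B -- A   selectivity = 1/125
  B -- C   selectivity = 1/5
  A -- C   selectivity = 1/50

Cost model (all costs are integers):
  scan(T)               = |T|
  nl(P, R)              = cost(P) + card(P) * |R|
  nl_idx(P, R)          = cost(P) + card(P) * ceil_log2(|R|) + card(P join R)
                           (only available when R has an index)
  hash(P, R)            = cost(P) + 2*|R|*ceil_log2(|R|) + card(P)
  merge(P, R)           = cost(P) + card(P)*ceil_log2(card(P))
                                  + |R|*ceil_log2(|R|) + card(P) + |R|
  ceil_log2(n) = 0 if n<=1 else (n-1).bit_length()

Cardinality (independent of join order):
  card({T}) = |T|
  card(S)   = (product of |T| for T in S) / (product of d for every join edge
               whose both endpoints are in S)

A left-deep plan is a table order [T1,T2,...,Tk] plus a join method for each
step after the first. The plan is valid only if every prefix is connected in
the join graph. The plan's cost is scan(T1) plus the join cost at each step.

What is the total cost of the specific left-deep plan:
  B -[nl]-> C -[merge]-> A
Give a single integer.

step 1: scan B: cost=60, card=60
step 2: join C via nl
    card(P join C) = 60*250/(5) = 3000
    cost = 60 + 60*250 = 15060
step 3: join A via merge
    card(P join A) = 3000*500/(125*50) = 240
    cost = 15060 + 3000*12 + 500*9 + 3000 + 500 = 59060

59060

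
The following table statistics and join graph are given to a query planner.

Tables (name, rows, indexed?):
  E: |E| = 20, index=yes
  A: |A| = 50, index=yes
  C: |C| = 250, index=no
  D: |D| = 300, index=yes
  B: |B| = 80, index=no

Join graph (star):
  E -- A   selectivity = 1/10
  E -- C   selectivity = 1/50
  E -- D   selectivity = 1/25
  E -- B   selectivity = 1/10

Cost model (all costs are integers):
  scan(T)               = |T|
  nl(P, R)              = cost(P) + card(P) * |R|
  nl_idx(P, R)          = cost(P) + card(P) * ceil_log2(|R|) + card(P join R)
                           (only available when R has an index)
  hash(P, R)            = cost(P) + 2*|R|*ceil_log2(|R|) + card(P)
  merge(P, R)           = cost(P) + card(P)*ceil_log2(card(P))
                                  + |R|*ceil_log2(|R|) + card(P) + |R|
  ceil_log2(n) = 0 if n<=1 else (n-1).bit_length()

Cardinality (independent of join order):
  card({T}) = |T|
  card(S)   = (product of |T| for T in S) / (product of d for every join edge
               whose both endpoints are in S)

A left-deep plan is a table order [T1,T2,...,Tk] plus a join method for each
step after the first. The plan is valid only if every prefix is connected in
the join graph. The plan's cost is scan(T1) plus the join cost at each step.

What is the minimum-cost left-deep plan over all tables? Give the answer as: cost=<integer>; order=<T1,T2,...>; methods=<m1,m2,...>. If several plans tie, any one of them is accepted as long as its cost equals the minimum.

cost=11720; order=C,E,D,A,B; methods=hash,nl_idx,hash,hash

Selinger DP (subsets sized 1..n):
  {E}: scan cost=20, card=20
  {A}: scan cost=50, card=50
  {C}: scan cost=250, card=250
  {D}: scan cost=300, card=300
  {B}: scan cost=80, card=80
  {AE}: card=100; try (A,nl_idx)→240, (E,hash)→300, (E,nl_idx)→400, (A,merge)→490, (E,merge)→520, (A,hash)→640 …(+2); best=240 via (A,nl_idx)
  {CE}: card=100; try (E,hash)→700, (E,nl_idx)→1600, (C,merge)→2390, (E,merge)→2620, (C,hash)→4040, (C,nl)→5020 …(+1); best=700 via (E,hash)
  {DE}: card=240; try (D,nl_idx)→440, (E,hash)→800, (E,nl_idx)→2040, (D,merge)→3140, (E,merge)→3420, (D,hash)→5440 …(+2); best=440 via (D,nl_idx)
  {BE}: card=160; try (E,hash)→360, (E,nl_idx)→640, (B,merge)→780, (E,merge)→840, (B,hash)→1160, (B,nl)→1620 …(+1); best=360 via (E,hash)
  {ACE}: card=500; try (A,hash)→1400, (A,nl_idx)→1800, (A,merge)→1850, (C,merge)→3290, (C,hash)→4340, (A,nl)→5700 …(+1); best=1400 via (A,hash)
  {ADE}: card=1200; try (A,hash)→1280, (D,nl_idx)→2340, (A,merge)→2950, (A,nl_idx)→3080, (D,merge)→4040, (D,hash)→5740 …(+2); best=1280 via (A,hash)
  {ABE}: card=800; try (A,hash)→1120, (B,hash)→1460, (B,merge)→1680, (A,nl_idx)→2120, (A,merge)→2150, (B,nl)→8240 …(+1); best=1120 via (A,hash)
  {CDE}: card=1200; try (D,nl_idx)→2800, (D,merge)→4500, (C,hash)→4680, (C,merge)→4850, (D,hash)→6200, (D,nl)→30700 …(+1); best=2800 via (D,nl_idx)
  {BCE}: card=800; try (B,hash)→1920, (B,merge)→2140, (C,merge)→4050, (C,hash)→4520, (B,nl)→8700, (C,nl)→40360; best=1920 via (B,hash)
  {BDE}: card=1920; try (B,hash)→1800, (B,merge)→3240, (D,nl_idx)→3720, (D,merge)→4800, (D,hash)→5920, (B,nl)→19640 …(+1); best=1800 via (B,hash)
  {ACDE}: card=6000; try (A,hash)→4600, (C,hash)→6480, (D,hash)→7300, (D,merge)→9400, (D,nl_idx)→11900, (A,nl_idx)→16000 …(+5); best=4600 via (A,hash)
  {ABCE}: card=4000; try (B,hash)→3020, (A,hash)→3320, (C,hash)→5920, (B,merge)→7040, (A,nl_idx)→10720, (A,merge)→11070 …(+4); best=3020 via (B,hash)
  {ABDE}: card=9600; try (B,hash)→3600, (A,hash)→4320, (D,hash)→7320, (D,merge)→12920, (B,merge)→16320, (D,nl_idx)→17920 …(+5); best=3600 via (B,hash)
  {BCDE}: card=9600; try (B,hash)→5120, (C,hash)→7720, (D,hash)→8120, (D,merge)→13720, (B,merge)→17840, (D,nl_idx)→18720 …(+4); best=5120 via (B,hash)
  {ABCDE}: card=48000; try (B,hash)→11720, (D,hash)→12420, (A,hash)→15320, (C,hash)→17200, (D,merge)→58020, (D,nl_idx)→87020 …(+8); best=11720 via (B,hash)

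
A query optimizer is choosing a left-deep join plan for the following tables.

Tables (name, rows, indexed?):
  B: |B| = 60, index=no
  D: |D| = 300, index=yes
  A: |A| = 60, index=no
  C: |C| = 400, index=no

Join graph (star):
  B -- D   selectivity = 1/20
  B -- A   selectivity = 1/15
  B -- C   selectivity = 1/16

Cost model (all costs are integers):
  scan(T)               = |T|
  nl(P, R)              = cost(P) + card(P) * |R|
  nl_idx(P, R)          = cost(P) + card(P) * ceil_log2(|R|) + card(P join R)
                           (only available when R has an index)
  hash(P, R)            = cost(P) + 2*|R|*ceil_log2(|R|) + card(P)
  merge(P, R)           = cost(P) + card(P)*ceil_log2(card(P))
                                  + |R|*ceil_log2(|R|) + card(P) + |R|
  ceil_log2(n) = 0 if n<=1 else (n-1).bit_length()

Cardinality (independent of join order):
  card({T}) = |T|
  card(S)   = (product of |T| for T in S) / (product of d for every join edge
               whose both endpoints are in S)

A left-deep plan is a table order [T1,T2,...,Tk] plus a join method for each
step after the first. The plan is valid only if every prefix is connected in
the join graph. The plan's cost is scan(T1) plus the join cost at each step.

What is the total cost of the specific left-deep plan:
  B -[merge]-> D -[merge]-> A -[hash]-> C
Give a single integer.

24600

step 1: scan B: cost=60, card=60
step 2: join D via merge
    card(P join D) = 60*300/(20) = 900
    cost = 60 + 60*6 + 300*9 + 60 + 300 = 3480
step 3: join A via merge
    card(P join A) = 900*60/(15) = 3600
    cost = 3480 + 900*10 + 60*6 + 900 + 60 = 13800
step 4: join C via hash
    card(P join C) = 3600*400/(16) = 90000
    cost = 13800 + 2*400*9 + 3600 = 24600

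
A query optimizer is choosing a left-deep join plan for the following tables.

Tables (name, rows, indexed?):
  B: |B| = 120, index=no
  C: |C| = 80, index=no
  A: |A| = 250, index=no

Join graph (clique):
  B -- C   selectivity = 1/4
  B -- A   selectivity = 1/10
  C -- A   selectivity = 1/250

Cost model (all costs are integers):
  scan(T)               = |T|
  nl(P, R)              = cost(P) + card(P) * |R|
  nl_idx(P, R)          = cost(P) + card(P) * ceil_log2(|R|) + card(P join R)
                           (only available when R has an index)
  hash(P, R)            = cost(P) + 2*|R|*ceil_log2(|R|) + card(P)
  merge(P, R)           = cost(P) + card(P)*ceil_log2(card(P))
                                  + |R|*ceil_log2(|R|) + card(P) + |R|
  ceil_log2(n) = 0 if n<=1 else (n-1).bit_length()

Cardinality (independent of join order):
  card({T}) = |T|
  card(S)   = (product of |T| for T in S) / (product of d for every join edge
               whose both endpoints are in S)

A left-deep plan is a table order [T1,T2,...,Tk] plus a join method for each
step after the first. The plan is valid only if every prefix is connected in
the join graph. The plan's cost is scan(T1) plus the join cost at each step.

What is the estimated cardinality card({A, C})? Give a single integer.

80

Tables in S: A(250), C(80)
Edges inside S: C-A(d=250)
numerator = 250 * 80 = 20000
denominator = 250 = 250
card(S) = 20000 / 250 = 80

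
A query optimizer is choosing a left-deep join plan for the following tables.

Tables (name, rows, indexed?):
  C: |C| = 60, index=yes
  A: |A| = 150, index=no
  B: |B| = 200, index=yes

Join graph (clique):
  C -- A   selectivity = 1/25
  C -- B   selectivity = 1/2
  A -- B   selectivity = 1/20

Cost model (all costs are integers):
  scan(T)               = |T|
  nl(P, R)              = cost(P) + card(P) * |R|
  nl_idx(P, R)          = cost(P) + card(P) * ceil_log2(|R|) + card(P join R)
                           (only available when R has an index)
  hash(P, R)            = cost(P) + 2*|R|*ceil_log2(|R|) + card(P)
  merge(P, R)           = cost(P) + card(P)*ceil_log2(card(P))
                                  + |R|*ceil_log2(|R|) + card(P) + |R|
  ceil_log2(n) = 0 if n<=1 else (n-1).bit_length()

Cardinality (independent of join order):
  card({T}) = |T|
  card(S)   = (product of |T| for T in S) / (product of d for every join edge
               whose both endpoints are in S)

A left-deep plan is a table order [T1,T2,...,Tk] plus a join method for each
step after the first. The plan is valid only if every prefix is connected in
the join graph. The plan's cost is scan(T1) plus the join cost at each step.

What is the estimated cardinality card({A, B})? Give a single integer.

1500

Tables in S: A(150), B(200)
Edges inside S: A-B(d=20)
numerator = 150 * 200 = 30000
denominator = 20 = 20
card(S) = 30000 / 20 = 1500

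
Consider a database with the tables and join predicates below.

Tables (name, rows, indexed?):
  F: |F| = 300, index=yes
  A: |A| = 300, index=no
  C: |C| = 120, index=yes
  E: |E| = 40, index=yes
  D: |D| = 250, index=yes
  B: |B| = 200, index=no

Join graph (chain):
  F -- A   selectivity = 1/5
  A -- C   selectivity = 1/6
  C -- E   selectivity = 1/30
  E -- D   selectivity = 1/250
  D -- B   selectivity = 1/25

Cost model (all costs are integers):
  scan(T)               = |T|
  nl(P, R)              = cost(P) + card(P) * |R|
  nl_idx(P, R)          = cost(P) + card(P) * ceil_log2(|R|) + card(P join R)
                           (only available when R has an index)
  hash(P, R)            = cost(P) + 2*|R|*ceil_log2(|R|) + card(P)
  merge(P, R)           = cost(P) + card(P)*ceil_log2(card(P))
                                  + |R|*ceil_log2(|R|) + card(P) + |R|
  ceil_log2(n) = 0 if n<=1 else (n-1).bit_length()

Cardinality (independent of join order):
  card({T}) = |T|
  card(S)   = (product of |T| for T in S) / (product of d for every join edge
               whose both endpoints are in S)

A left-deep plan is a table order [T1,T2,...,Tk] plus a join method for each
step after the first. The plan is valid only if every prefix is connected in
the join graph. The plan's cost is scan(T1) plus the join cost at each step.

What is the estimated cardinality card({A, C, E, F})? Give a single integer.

Tables in S: A(300), C(120), E(40), F(300)
Edges inside S: F-A(d=5), A-C(d=6), C-E(d=30)
numerator = 300 * 120 * 40 * 300 = 432000000
denominator = 5 * 6 * 30 = 900
card(S) = 432000000 / 900 = 480000

480000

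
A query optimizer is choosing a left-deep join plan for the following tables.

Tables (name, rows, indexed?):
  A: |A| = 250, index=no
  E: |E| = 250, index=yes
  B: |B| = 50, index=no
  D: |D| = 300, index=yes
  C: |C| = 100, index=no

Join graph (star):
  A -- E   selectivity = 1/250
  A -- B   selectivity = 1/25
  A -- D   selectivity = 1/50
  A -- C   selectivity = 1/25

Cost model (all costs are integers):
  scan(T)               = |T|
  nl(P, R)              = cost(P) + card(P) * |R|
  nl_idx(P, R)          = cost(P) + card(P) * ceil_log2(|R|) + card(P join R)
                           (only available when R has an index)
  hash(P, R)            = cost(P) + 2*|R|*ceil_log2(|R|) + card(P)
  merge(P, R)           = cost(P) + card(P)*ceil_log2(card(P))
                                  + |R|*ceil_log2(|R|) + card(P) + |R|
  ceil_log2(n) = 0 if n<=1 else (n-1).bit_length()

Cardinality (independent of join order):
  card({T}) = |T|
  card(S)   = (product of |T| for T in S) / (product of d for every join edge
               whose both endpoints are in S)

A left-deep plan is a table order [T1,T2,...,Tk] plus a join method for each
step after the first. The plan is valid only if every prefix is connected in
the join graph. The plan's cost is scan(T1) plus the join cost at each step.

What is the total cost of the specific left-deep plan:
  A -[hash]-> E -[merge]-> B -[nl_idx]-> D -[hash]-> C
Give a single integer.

19000

step 1: scan A: cost=250, card=250
step 2: join E via hash
    card(P join E) = 250*250/(250) = 250
    cost = 250 + 2*250*8 + 250 = 4500
step 3: join B via merge
    card(P join B) = 250*50/(25) = 500
    cost = 4500 + 250*8 + 50*6 + 250 + 50 = 7100
step 4: join D via nl_idx
    card(P join D) = 500*300/(50) = 3000
    cost = 7100 + 500*9 + 3000 = 14600
step 5: join C via hash
    card(P join C) = 3000*100/(25) = 12000
    cost = 14600 + 2*100*7 + 3000 = 19000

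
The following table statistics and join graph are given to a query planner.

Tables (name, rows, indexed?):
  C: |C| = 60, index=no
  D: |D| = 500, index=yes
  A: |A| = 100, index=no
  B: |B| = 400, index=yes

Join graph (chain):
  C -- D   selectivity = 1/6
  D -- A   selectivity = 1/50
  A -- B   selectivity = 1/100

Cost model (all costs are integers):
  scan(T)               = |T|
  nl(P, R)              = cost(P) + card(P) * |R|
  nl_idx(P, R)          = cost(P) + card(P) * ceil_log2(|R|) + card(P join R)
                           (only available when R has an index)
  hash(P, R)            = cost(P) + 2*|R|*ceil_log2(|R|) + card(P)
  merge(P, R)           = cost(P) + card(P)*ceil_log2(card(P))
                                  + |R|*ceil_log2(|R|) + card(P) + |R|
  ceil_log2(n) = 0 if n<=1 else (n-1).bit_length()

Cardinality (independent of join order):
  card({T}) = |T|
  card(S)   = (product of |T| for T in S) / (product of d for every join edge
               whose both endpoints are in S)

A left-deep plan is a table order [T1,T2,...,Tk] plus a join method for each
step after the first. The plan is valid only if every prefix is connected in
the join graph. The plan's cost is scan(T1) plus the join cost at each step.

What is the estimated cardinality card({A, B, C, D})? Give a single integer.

40000

Tables in S: A(100), B(400), C(60), D(500)
Edges inside S: C-D(d=6), D-A(d=50), A-B(d=100)
numerator = 100 * 400 * 60 * 500 = 1200000000
denominator = 6 * 50 * 100 = 30000
card(S) = 1200000000 / 30000 = 40000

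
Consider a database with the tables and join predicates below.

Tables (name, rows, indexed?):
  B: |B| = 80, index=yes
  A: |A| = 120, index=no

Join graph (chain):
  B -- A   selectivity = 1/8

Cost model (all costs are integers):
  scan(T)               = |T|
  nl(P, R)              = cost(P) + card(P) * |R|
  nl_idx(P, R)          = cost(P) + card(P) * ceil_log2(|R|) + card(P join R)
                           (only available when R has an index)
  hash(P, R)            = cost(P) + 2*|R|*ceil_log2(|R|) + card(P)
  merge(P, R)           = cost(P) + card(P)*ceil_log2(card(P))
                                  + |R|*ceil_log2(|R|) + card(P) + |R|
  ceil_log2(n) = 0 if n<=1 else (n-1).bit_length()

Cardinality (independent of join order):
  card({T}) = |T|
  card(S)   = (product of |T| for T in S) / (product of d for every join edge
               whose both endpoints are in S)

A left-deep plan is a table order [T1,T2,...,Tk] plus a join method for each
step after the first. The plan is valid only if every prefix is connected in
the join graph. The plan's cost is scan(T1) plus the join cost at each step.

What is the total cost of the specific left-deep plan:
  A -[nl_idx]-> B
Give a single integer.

step 1: scan A: cost=120, card=120
step 2: join B via nl_idx
    card(P join B) = 120*80/(8) = 1200
    cost = 120 + 120*7 + 1200 = 2160

2160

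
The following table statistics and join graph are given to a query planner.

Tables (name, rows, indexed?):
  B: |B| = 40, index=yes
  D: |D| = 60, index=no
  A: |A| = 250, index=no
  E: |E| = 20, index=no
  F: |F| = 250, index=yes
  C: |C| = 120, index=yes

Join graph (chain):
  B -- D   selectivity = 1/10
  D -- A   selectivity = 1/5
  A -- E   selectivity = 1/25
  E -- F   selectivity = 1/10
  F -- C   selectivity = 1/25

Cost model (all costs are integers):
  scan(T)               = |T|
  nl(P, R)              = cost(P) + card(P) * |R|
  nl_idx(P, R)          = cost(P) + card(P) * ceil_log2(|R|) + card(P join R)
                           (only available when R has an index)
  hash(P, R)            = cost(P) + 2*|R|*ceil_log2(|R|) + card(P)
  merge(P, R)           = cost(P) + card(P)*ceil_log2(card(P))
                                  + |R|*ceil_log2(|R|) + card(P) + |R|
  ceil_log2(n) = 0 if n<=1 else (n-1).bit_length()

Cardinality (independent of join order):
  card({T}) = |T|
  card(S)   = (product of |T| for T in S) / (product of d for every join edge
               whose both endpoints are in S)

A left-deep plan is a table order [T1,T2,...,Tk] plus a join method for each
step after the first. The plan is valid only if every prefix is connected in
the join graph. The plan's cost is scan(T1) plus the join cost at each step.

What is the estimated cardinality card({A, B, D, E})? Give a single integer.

9600

Tables in S: A(250), B(40), D(60), E(20)
Edges inside S: B-D(d=10), D-A(d=5), A-E(d=25)
numerator = 250 * 40 * 60 * 20 = 12000000
denominator = 10 * 5 * 25 = 1250
card(S) = 12000000 / 1250 = 9600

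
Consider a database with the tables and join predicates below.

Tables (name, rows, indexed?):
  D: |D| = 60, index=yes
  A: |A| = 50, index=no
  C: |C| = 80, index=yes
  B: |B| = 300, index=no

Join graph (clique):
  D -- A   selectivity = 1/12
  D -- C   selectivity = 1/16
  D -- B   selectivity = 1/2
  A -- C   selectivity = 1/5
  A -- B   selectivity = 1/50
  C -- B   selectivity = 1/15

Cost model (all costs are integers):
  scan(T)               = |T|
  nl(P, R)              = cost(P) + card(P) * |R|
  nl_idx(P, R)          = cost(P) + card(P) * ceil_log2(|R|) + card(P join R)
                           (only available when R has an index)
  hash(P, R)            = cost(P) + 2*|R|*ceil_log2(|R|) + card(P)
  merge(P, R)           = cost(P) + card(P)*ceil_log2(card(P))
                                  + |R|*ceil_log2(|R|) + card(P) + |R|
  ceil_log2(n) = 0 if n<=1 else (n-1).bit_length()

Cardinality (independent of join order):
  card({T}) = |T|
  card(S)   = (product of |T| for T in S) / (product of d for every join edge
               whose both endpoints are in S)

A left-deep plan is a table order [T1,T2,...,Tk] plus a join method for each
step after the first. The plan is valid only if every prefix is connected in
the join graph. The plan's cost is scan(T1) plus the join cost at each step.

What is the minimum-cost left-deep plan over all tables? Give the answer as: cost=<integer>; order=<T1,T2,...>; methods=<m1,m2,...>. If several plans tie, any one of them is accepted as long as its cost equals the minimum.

cost=3660; order=B,A,C,D; methods=hash,hash,hash

Selinger DP (subsets sized 1..n):
  {D}: scan cost=60, card=60
  {A}: scan cost=50, card=50
  {C}: scan cost=80, card=80
  {B}: scan cost=300, card=300
  {AD}: card=250; try (D,nl_idx)→600, (A,hash)→720, (D,hash)→820, (D,merge)→820, (A,merge)→830, (D,nl)→3050 …(+1); best=600 via (D,nl_idx)
  {CD}: card=300; try (C,nl_idx)→780, (D,nl_idx)→860, (D,hash)→880, (C,merge)→1120, (D,merge)→1140, (C,hash)→1240 …(+2); best=780 via (C,nl_idx)
  {BD}: card=9000; try (D,hash)→1320, (B,merge)→3480, (D,merge)→3720, (B,hash)→5520, (D,nl_idx)→11100, (B,nl)→18060 …(+1); best=1320 via (D,hash)
  {AC}: card=800; try (A,hash)→760, (C,merge)→1040, (A,merge)→1070, (C,nl_idx)→1200, (C,hash)→1220, (C,nl)→4050 …(+1); best=760 via (A,hash)
  {AB}: card=300; try (A,hash)→1200, (B,merge)→3400, (A,merge)→3650, (B,hash)→5500, (B,nl)→15050, (A,nl)→15300; best=1200 via (A,hash)
  {BC}: card=1600; try (C,hash)→1720, (B,merge)→3720, (C,merge)→3940, (C,nl_idx)→4000, (B,hash)→5560, (B,nl)→24080 …(+1); best=1720 via (C,hash)
  {ACD}: card=250; try (A,hash)→1680, (C,hash)→1970, (D,hash)→2280, (C,nl_idx)→2600, (C,merge)→3490, (A,merge)→4130 …(+5); best=1680 via (A,hash)
  {ABD}: card=750; try (D,hash)→2220, (D,nl_idx)→3750, (D,merge)→4620, (B,merge)→5850, (B,hash)→6250, (A,hash)→10920 …(+4); best=2220 via (D,hash)
  {BCD}: card=3000; try (D,hash)→4040, (B,hash)→6480, (B,merge)→6780, (C,hash)→11440, (D,nl_idx)→14320, (D,merge)→21340 …(+5); best=4040 via (D,hash)
  {ABC}: card=320; try (C,hash)→2620, (C,nl_idx)→3620, (A,hash)→3920, (C,merge)→4840, (B,hash)→6960, (B,merge)→12560 …(+4); best=2620 via (C,hash)
  {ABCD}: card=50; try (D,hash)→3660, (C,hash)→4090, (D,nl_idx)→4590, (D,merge)→6240, (B,merge)→6930, (B,hash)→7330 …(+8); best=3660 via (D,hash)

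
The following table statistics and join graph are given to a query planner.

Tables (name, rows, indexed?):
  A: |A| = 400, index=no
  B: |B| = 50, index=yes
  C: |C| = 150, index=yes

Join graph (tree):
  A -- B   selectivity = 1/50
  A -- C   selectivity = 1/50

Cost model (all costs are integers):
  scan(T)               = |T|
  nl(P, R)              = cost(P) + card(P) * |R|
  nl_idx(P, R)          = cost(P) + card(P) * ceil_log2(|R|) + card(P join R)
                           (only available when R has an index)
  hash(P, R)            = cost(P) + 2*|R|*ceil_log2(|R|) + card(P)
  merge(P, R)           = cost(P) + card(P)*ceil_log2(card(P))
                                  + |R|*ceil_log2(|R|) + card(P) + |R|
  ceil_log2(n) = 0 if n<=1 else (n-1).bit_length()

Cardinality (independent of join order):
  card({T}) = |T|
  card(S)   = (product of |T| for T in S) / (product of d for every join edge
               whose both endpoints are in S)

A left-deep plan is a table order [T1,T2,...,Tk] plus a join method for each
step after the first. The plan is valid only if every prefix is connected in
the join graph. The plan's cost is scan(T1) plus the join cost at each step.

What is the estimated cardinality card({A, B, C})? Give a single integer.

1200

Tables in S: A(400), B(50), C(150)
Edges inside S: A-B(d=50), A-C(d=50)
numerator = 400 * 50 * 150 = 3000000
denominator = 50 * 50 = 2500
card(S) = 3000000 / 2500 = 1200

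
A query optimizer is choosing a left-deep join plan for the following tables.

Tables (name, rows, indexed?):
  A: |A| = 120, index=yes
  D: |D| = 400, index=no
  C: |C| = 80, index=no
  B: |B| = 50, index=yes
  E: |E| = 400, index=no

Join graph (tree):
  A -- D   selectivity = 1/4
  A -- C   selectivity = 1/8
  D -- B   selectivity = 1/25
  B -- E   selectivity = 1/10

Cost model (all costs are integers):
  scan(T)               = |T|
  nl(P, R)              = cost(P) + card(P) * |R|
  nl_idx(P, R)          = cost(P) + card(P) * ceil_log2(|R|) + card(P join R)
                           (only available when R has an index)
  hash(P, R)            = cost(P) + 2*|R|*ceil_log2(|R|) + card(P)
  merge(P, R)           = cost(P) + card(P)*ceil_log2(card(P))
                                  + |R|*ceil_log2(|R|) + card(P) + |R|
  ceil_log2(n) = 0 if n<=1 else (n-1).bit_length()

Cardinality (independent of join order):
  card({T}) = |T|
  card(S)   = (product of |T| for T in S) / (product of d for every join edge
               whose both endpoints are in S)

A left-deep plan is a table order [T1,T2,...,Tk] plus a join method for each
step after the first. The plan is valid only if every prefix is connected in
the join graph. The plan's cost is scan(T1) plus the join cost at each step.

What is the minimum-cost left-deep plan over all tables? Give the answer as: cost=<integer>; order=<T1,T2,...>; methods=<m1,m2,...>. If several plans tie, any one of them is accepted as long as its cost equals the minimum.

cost=276200; order=D,B,A,C,E; methods=hash,hash,hash,hash

Selinger DP (subsets sized 1..n):
  {A}: scan cost=120, card=120
  {D}: scan cost=400, card=400
  {C}: scan cost=80, card=80
  {B}: scan cost=50, card=50
  {E}: scan cost=400, card=400
  {AD}: card=12000; try (A,hash)→2480, (D,merge)→5080, (A,merge)→5360, (D,hash)→7440, (A,nl_idx)→15200, (D,nl)→48120 …(+1); best=2480 via (A,hash)
  {AC}: card=1200; try (C,hash)→1360, (A,merge)→1680, (C,merge)→1720, (A,hash)→1840, (A,nl_idx)→1840, (A,nl)→9680 …(+1); best=1360 via (C,hash)
  {BD}: card=800; try (B,hash)→1400, (B,nl_idx)→3600, (D,merge)→4400, (B,merge)→4750, (D,hash)→7300, (D,nl)→20050 …(+1); best=1400 via (B,hash)
  {BE}: card=2000; try (B,hash)→1400, (E,merge)→4400, (B,merge)→4750, (B,nl_idx)→4800, (E,hash)→7300, (E,nl)→20050 …(+1); best=1400 via (B,hash)
  {ACD}: card=120000; try (D,hash)→9760, (C,hash)→15600, (D,merge)→19760, (C,merge)→183120, (D,nl)→481360, (C,nl)→962480; best=9760 via (D,hash)
  {ABD}: card=24000; try (A,hash)→3880, (A,merge)→11160, (B,hash)→15080, (A,nl_idx)→31000, (A,nl)→97400, (B,nl_idx)→98480 …(+2); best=3880 via (A,hash)
  {BDE}: card=32000; try (E,hash)→9400, (D,hash)→10600, (E,merge)→14200, (D,merge)→29400, (E,nl)→321400, (D,nl)→801400; best=9400 via (E,hash)
  {ABCD}: card=240000; try (C,hash)→29000, (B,hash)→130360, (C,merge)→388520, (B,nl_idx)→969760, (C,nl)→1923880, (B,merge)→2170110 …(+1); best=29000 via (C,hash)
  {ABDE}: card=960000; try (E,hash)→35080, (A,hash)→43080, (E,merge)→391880, (A,merge)→522360, (A,nl_idx)→1193400, (A,nl)→3849400 …(+1); best=35080 via (E,hash)
  {ABCDE}: card=9600000; try (E,hash)→276200, (C,hash)→996200, (E,merge)→4593000, (C,merge)→20195720, (C,nl)→76835080, (E,nl)→96029000; best=276200 via (E,hash)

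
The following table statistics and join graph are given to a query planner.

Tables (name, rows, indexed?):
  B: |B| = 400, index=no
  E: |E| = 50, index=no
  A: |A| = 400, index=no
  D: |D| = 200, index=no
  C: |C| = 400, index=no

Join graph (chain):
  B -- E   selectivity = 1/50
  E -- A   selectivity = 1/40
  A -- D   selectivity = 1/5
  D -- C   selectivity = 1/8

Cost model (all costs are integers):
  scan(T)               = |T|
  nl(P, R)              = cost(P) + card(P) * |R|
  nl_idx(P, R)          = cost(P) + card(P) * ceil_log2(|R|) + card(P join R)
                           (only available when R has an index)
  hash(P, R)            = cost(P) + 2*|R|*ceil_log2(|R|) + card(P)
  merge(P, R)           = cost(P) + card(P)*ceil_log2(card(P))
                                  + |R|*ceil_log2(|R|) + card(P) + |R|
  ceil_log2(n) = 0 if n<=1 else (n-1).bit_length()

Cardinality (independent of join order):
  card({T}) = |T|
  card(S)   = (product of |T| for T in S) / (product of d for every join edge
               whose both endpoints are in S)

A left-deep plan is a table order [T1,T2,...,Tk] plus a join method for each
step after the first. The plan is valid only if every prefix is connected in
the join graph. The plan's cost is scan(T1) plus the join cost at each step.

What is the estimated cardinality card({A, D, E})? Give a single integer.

Tables in S: A(400), D(200), E(50)
Edges inside S: E-A(d=40), A-D(d=5)
numerator = 400 * 200 * 50 = 4000000
denominator = 40 * 5 = 200
card(S) = 4000000 / 200 = 20000

20000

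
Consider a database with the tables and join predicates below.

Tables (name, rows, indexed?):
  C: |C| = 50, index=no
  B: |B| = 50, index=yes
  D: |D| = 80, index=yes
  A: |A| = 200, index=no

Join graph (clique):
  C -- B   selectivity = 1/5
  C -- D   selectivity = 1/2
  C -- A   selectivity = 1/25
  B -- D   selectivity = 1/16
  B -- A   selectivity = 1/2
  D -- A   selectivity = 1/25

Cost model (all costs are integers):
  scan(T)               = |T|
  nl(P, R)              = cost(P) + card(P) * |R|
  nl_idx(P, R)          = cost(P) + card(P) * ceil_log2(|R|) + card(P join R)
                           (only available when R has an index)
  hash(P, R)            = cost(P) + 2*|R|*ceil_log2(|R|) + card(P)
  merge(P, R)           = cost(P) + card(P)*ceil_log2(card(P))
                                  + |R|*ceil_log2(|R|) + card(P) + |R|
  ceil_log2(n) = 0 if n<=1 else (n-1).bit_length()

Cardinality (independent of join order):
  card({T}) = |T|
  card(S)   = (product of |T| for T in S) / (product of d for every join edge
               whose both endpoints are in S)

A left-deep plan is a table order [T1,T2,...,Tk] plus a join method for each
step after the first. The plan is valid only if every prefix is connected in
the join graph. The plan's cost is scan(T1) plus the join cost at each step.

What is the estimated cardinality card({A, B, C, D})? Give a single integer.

Tables in S: A(200), B(50), C(50), D(80)
Edges inside S: C-B(d=5), C-D(d=2), C-A(d=25), B-D(d=16), B-A(d=2), D-A(d=25)
numerator = 200 * 50 * 50 * 80 = 40000000
denominator = 5 * 2 * 25 * 16 * 2 * 25 = 200000
card(S) = 40000000 / 200000 = 200

200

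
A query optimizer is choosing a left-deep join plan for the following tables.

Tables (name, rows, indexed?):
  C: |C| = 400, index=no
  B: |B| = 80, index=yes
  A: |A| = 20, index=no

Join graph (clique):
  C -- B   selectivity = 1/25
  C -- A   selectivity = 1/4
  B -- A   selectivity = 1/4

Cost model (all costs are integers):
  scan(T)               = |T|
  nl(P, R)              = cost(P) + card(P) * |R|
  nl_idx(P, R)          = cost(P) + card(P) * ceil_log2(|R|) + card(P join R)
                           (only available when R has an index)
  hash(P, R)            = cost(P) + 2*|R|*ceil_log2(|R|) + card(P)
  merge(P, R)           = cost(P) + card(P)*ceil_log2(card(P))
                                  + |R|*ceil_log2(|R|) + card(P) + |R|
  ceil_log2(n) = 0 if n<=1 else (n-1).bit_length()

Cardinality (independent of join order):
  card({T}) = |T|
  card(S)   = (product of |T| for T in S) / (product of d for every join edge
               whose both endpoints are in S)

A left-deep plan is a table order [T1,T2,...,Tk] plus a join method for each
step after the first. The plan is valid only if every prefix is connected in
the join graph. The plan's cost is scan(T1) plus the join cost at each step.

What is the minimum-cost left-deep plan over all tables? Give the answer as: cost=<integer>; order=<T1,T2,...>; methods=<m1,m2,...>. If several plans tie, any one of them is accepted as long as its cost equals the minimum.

cost=3400; order=C,B,A; methods=hash,hash

Selinger DP (subsets sized 1..n):
  {C}: scan cost=400, card=400
  {B}: scan cost=80, card=80
  {A}: scan cost=20, card=20
  {BC}: card=1280; try (B,hash)→1920, (B,nl_idx)→4480, (C,merge)→4720, (B,merge)→5040, (C,hash)→7360, (C,nl)→32080 …(+1); best=1920 via (B,hash)
  {AC}: card=2000; try (A,hash)→1000, (C,merge)→4140, (A,merge)→4520, (C,hash)→7240, (C,nl)→8020, (A,nl)→8400; best=1000 via (A,hash)
  {AB}: card=400; try (A,hash)→360, (B,nl_idx)→560, (B,merge)→780, (A,merge)→840, (B,hash)→1160, (B,nl)→1620 …(+1); best=360 via (A,hash)
  {ABC}: card=1600; try (A,hash)→3400, (B,hash)→4120, (C,hash)→7960, (C,merge)→8360, (B,nl_idx)→16600, (A,merge)→17400 …(+4); best=3400 via (A,hash)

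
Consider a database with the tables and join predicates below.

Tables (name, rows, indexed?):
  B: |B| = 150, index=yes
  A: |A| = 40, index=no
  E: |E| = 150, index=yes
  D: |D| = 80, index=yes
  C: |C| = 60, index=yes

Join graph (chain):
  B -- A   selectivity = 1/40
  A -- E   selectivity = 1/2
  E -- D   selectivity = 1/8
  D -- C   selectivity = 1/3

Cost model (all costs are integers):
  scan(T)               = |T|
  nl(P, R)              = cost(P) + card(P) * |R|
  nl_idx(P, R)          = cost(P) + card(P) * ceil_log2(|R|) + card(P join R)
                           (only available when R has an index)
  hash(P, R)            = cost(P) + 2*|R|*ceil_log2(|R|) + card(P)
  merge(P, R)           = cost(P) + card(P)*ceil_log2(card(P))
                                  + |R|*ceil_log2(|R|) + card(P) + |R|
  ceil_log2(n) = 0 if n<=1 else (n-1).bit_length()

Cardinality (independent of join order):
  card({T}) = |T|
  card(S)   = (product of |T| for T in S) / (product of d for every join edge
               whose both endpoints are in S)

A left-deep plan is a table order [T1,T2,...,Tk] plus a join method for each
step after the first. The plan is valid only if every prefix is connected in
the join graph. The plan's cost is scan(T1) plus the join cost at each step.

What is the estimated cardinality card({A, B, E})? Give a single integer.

Tables in S: A(40), B(150), E(150)
Edges inside S: B-A(d=40), A-E(d=2)
numerator = 40 * 150 * 150 = 900000
denominator = 40 * 2 = 80
card(S) = 900000 / 80 = 11250

11250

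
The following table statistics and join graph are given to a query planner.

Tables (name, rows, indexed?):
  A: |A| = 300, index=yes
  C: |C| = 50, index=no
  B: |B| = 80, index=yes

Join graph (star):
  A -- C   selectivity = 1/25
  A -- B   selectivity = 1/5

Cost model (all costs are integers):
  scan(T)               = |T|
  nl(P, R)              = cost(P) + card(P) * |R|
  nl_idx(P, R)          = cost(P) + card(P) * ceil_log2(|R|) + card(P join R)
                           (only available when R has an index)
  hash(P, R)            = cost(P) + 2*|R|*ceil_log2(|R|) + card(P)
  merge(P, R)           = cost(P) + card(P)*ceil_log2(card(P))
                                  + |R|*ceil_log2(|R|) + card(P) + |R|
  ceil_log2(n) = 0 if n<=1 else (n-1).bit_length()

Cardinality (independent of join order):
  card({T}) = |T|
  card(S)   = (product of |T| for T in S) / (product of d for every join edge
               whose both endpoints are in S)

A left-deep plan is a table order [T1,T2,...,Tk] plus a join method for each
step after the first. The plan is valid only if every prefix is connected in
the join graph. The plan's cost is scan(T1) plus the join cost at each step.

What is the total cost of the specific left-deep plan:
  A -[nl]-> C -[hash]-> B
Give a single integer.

step 1: scan A: cost=300, card=300
step 2: join C via nl
    card(P join C) = 300*50/(25) = 600
    cost = 300 + 300*50 = 15300
step 3: join B via hash
    card(P join B) = 600*80/(5) = 9600
    cost = 15300 + 2*80*7 + 600 = 17020

17020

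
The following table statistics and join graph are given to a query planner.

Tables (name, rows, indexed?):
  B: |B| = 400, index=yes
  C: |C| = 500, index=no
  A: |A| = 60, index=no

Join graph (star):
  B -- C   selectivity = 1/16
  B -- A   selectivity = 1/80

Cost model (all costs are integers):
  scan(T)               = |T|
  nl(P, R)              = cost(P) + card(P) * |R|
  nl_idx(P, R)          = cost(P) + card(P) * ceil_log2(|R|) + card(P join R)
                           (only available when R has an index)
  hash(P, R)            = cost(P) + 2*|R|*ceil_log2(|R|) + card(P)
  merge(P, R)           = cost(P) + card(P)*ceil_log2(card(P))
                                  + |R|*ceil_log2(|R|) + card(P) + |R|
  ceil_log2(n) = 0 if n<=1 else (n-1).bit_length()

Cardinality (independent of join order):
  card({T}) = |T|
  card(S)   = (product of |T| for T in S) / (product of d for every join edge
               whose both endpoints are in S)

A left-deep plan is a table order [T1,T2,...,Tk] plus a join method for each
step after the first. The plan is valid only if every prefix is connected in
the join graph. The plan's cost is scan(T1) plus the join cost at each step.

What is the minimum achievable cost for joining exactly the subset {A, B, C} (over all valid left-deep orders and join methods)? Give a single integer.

Selinger DP over subsets of {A,B,C}:
  {B}: scan cost=400, card=400
  {C}: scan cost=500, card=500
  {A}: scan cost=60, card=60
  {BC}: card=12500; try (B,hash)→8200, (C,merge)→9400, (B,merge)→9500, (C,hash)→9800, (B,nl_idx)→17500, (C,nl)→200400 …(+1); best=8200 via (B,hash)
  {AB}: card=300; try (B,nl_idx)→900, (A,hash)→1520, (B,merge)→4480, (A,merge)→4820, (B,hash)→7320, (B,nl)→24060 …(+1); best=900 via (B,nl_idx)
  {ABC}: card=9375; try (C,merge)→8900, (C,hash)→10200, (A,hash)→21420, (C,nl)→150900, (A,merge)→196120, (A,nl)→758200; best=8900 via (C,merge)

8900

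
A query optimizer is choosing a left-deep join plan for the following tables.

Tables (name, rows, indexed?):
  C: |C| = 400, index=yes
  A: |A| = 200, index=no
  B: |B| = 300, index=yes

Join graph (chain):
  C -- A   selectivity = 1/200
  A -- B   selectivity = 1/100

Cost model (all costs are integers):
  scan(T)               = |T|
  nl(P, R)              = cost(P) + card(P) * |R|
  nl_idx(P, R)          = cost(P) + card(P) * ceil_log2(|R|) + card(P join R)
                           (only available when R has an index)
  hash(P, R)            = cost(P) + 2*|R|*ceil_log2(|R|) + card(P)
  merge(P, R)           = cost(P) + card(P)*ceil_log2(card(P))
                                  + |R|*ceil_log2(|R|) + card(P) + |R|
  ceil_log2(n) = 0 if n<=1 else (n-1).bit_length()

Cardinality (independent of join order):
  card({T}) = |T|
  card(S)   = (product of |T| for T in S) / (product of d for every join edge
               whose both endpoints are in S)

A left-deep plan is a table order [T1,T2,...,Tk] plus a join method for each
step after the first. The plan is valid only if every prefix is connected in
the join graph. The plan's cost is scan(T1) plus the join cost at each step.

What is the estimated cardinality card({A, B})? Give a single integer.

600

Tables in S: A(200), B(300)
Edges inside S: A-B(d=100)
numerator = 200 * 300 = 60000
denominator = 100 = 100
card(S) = 60000 / 100 = 600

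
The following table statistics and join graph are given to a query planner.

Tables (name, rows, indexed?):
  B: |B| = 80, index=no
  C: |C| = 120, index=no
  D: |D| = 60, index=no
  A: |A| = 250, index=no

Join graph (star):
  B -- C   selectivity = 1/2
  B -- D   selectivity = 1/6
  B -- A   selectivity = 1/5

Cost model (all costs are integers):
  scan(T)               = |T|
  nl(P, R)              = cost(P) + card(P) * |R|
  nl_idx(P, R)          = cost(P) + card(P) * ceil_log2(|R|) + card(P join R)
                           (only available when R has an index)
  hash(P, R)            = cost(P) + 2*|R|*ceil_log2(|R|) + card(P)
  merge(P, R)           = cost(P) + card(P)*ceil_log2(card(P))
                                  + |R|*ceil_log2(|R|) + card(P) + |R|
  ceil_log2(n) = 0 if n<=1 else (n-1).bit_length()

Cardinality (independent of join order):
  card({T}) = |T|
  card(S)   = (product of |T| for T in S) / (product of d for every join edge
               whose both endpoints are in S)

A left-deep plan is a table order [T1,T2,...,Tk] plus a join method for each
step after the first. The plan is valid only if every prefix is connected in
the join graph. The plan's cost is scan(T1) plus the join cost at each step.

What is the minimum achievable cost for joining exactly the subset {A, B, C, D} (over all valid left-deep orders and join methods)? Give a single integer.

47360

Selinger DP over subsets of {A,B,C,D}:
  {B}: scan cost=80, card=80
  {C}: scan cost=120, card=120
  {D}: scan cost=60, card=60
  {A}: scan cost=250, card=250
  {BC}: card=4800; try (B,hash)→1360, (C,merge)→1680, (B,merge)→1720, (C,hash)→1840, (C,nl)→9680, (B,nl)→9720; best=1360 via (B,hash)
  {BD}: card=800; try (D,hash)→880, (B,merge)→1120, (D,merge)→1140, (B,hash)→1240, (B,nl)→4860, (D,nl)→4880; best=880 via (D,hash)
  {AB}: card=4000; try (B,hash)→1620, (A,merge)→2970, (B,merge)→3140, (A,hash)→4160, (A,nl)→20080, (B,nl)→20250; best=1620 via (B,hash)
  {BCD}: card=48000; try (C,hash)→3360, (D,hash)→6880, (C,merge)→10640, (D,merge)→68980, (C,nl)→96880, (D,nl)→289360; best=3360 via (C,hash)
  {ABC}: card=240000; try (C,hash)→7300, (A,hash)→10160, (C,merge)→54580, (A,merge)→70810, (C,nl)→481620, (A,nl)→1201360; best=7300 via (C,hash)
  {ABD}: card=40000; try (A,hash)→5680, (D,hash)→6340, (A,merge)→11930, (D,merge)→54040, (A,nl)→200880, (D,nl)→241620; best=5680 via (A,hash)
  {ABCD}: card=2400000; try (C,hash)→47360, (A,hash)→55360, (D,hash)→248020, (C,merge)→686640, (A,merge)→821610, (D,merge)→4567720 …(+3); best=47360 via (C,hash)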